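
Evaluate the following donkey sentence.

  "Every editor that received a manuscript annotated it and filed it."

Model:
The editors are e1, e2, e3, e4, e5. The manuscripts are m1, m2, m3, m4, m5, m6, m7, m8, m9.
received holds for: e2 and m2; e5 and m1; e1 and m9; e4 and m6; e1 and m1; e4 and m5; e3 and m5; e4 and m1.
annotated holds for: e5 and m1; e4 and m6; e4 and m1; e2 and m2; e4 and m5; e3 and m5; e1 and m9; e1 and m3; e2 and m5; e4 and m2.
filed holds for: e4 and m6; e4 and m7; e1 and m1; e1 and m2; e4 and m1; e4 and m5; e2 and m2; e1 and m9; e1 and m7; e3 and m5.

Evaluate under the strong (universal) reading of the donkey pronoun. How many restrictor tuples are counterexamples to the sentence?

"it" takes "a manuscript" as antecedent — a donkey pronoun bound across the clause boundary.
Strong reading: for every (e,m) with received(e,m), annotated(e,m) ∧ filed(e,m).
Restrictor pairs: (e1,m1) ✗  (e1,m9) ✓  (e2,m2) ✓  (e3,m5) ✓  (e4,m1) ✓  (e4,m5) ✓  (e4,m6) ✓  (e5,m1) ✗
Counterexamples (restrictor pairs failing the scope): 2.

2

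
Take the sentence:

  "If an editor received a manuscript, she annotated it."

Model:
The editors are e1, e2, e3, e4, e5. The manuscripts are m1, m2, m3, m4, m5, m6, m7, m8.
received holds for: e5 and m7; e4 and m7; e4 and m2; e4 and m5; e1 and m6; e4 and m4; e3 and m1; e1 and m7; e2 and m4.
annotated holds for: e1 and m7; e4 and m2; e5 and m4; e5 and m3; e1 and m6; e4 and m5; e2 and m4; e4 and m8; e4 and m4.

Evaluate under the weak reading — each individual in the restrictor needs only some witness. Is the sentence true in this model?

"it" takes "a manuscript" as antecedent — a donkey pronoun bound across the clause boundary.
Weak reading: every editor e with some received-manuscript has at least one received-manuscript m such that annotated(e,m).
Per editor: e1:✓  e2:✓  e3:✗  e4:✓  e5:✗
e3 has no witness among its received-manuscripts.

False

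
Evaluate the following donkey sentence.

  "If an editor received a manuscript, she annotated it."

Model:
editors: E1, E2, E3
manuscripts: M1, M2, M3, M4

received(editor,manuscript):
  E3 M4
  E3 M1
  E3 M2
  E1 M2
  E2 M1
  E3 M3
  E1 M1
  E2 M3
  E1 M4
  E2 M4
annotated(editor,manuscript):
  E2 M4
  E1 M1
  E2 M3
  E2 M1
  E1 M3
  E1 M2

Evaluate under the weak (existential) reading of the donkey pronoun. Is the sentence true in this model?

False

"it" takes "a manuscript" as antecedent — a donkey pronoun bound across the clause boundary.
Weak reading: every editor e with some received-manuscript has at least one received-manuscript m such that annotated(e,m).
Per editor: E1:✓  E2:✓  E3:✗
E3 has no witness among its received-manuscripts.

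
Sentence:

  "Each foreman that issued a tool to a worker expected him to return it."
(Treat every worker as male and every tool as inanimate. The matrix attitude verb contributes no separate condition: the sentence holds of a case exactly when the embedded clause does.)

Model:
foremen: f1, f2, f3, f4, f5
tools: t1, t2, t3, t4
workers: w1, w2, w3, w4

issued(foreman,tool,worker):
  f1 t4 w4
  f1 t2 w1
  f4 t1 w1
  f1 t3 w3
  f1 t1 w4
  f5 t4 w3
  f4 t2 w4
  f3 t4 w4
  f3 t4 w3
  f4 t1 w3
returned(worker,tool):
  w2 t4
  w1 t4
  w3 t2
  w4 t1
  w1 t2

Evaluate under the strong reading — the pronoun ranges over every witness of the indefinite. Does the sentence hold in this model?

False

"him" takes "a worker" as antecedent and "it" takes "a tool"; both are donkey pronouns co-varying with the restrictor.
Strong reading: for every (f,t,w) with issued(f,t,w), returned(w,t).
Restrictor triples: (f1,t1,w4)→returned(w4,t1) ✓  (f1,t2,w1)→returned(w1,t2) ✓  (f1,t3,w3)→returned(w3,t3) ✗  (f1,t4,w4)→returned(w4,t4) ✗  (f3,t4,w3)→returned(w3,t4) ✗  (f3,t4,w4)→returned(w4,t4) ✗  (f4,t1,w1)→returned(w1,t1) ✗  (f4,t1,w3)→returned(w3,t1) ✗  (f4,t2,w4)→returned(w4,t2) ✗  (f5,t4,w3)→returned(w3,t4) ✗
Counterexample: (f1,t3,w3) — returned(w3,t3) does not hold.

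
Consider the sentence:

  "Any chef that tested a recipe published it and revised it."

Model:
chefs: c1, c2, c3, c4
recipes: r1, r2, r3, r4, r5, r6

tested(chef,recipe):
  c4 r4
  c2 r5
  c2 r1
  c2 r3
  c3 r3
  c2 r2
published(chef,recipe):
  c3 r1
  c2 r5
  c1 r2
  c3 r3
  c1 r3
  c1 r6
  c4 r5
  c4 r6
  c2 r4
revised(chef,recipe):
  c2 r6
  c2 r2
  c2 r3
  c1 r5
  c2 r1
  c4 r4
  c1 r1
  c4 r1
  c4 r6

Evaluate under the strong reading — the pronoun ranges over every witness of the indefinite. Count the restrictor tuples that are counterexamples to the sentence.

"it" takes "a recipe" as antecedent — a donkey pronoun bound across the clause boundary.
Strong reading: for every (c,r) with tested(c,r), published(c,r) ∧ revised(c,r).
Restrictor pairs: (c2,r1) ✗  (c2,r2) ✗  (c2,r3) ✗  (c2,r5) ✗  (c3,r3) ✗  (c4,r4) ✗
Counterexamples (restrictor pairs failing the scope): 6.

6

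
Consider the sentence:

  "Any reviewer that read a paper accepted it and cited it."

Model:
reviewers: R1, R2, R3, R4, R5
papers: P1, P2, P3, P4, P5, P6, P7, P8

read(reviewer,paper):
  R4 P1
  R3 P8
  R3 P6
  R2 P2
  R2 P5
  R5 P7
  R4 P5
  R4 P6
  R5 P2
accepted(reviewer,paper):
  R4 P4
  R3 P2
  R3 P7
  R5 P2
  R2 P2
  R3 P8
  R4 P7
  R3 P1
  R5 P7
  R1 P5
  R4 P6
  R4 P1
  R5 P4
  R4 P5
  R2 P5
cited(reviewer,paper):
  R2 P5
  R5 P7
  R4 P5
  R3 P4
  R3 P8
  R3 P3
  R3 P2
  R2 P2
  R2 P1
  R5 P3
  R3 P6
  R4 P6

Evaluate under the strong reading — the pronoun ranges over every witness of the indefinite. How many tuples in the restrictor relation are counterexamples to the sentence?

"it" takes "a paper" as antecedent — a donkey pronoun bound across the clause boundary.
Strong reading: for every (r,p) with read(r,p), accepted(r,p) ∧ cited(r,p).
Restrictor pairs: (R2,P2) ✓  (R2,P5) ✓  (R3,P6) ✗  (R3,P8) ✓  (R4,P1) ✗  (R4,P5) ✓  (R4,P6) ✓  (R5,P2) ✗  (R5,P7) ✓
Counterexamples (restrictor pairs failing the scope): 3.

3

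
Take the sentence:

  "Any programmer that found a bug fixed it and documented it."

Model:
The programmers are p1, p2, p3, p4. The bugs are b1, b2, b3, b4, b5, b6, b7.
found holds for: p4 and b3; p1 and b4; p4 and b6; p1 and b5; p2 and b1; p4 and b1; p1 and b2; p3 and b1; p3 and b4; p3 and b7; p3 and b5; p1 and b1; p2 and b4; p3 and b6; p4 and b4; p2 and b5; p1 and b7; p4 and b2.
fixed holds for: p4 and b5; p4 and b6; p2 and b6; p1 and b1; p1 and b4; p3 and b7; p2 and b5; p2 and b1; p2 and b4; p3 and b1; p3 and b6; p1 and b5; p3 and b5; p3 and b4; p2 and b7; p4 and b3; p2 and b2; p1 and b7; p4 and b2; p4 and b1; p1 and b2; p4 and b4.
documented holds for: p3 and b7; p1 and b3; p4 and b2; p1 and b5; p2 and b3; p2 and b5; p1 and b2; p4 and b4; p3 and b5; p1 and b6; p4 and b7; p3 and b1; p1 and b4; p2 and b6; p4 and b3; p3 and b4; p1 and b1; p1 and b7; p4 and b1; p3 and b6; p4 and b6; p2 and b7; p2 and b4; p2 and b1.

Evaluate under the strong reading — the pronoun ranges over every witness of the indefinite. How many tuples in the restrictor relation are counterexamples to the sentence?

0

"it" takes "a bug" as antecedent — a donkey pronoun bound across the clause boundary.
Strong reading: for every (p,b) with found(p,b), fixed(p,b) ∧ documented(p,b).
Restrictor pairs: (p1,b1) ✓  (p1,b2) ✓  (p1,b4) ✓  (p1,b5) ✓  (p1,b7) ✓  (p2,b1) ✓  (p2,b4) ✓  (p2,b5) ✓  (p3,b1) ✓  (p3,b4) ✓  (p3,b5) ✓  (p3,b6) ✓  (p3,b7) ✓  (p4,b1) ✓  (p4,b2) ✓  (p4,b3) ✓  (p4,b4) ✓  (p4,b6) ✓
Counterexamples (restrictor pairs failing the scope): 0.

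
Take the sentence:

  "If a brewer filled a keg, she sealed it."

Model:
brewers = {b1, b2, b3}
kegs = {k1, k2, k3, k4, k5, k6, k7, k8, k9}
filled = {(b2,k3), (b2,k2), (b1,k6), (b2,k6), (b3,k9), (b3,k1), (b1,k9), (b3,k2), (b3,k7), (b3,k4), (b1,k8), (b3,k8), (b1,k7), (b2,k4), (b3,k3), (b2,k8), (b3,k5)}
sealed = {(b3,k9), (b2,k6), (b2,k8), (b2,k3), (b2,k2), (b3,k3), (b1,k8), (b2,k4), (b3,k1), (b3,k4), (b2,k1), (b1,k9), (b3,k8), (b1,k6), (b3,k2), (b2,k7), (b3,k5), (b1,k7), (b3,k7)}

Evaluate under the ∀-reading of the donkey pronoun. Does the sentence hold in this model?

"it" takes "a keg" as antecedent — a donkey pronoun bound across the clause boundary.
Strong reading: for every (b,k) with filled(b,k), sealed(b,k).
Restrictor pairs: (b1,k6) ✓  (b1,k7) ✓  (b1,k8) ✓  (b1,k9) ✓  (b2,k2) ✓  (b2,k3) ✓  (b2,k4) ✓  (b2,k6) ✓  (b2,k8) ✓  (b3,k1) ✓  (b3,k2) ✓  (b3,k3) ✓  (b3,k4) ✓  (b3,k5) ✓  (b3,k7) ✓  (b3,k8) ✓  (b3,k9) ✓
Every restrictor pair satisfies the scope.

True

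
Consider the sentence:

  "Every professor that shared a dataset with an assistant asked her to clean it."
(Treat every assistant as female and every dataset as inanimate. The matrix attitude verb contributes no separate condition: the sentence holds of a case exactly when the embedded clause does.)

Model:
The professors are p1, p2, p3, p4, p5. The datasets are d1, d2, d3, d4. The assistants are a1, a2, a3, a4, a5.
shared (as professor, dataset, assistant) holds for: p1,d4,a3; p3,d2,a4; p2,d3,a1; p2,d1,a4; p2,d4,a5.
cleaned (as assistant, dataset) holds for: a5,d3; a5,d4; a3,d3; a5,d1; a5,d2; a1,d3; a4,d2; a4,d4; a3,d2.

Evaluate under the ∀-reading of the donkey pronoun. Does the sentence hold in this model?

"her" takes "an assistant" as antecedent and "it" takes "a dataset"; both are donkey pronouns co-varying with the restrictor.
Strong reading: for every (p,d,a) with shared(p,d,a), cleaned(a,d).
Restrictor triples: (p1,d4,a3)→cleaned(a3,d4) ✗  (p2,d1,a4)→cleaned(a4,d1) ✗  (p2,d3,a1)→cleaned(a1,d3) ✓  (p2,d4,a5)→cleaned(a5,d4) ✓  (p3,d2,a4)→cleaned(a4,d2) ✓
Counterexample: (p1,d4,a3) — cleaned(a3,d4) does not hold.

False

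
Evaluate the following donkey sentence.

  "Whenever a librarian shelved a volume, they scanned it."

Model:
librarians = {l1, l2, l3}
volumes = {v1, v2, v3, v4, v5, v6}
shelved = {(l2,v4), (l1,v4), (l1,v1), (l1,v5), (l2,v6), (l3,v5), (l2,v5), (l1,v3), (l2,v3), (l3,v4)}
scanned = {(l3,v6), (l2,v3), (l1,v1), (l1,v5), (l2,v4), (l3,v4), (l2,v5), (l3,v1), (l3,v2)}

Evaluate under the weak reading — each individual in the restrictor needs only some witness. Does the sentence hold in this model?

True

"it" takes "a volume" as antecedent — a donkey pronoun bound across the clause boundary.
Weak reading: every librarian l with some shelved-volume has at least one shelved-volume v such that scanned(l,v).
Per librarian: l1:✓  l2:✓  l3:✓
Every librarian in the restrictor has a witness.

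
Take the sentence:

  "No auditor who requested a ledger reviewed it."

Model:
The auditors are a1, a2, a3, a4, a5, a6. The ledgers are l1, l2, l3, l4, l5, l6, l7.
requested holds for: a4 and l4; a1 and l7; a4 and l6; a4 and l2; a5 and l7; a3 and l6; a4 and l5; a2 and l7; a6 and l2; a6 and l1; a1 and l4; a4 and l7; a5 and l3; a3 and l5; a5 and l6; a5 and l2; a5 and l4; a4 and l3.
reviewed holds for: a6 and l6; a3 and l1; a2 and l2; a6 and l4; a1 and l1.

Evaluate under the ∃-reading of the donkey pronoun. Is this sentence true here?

"it" takes "a ledger" as antecedent — a donkey pronoun bound across the clause boundary.
Truth condition: for no (a,l) with requested(a,l) does reviewed(a,l) hold.
Restrictor pairs — does the scope hold? (a1,l4):fails  (a1,l7):fails  (a2,l7):fails  (a3,l5):fails  (a3,l6):fails  (a4,l2):fails  (a4,l3):fails  (a4,l4):fails  (a4,l5):fails  (a4,l6):fails  (a4,l7):fails  (a5,l2):fails  (a5,l3):fails  (a5,l4):fails  (a5,l6):fails  (a5,l7):fails  (a6,l1):fails  (a6,l2):fails
Scope holds for no restrictor pair, so the sentence is true.

True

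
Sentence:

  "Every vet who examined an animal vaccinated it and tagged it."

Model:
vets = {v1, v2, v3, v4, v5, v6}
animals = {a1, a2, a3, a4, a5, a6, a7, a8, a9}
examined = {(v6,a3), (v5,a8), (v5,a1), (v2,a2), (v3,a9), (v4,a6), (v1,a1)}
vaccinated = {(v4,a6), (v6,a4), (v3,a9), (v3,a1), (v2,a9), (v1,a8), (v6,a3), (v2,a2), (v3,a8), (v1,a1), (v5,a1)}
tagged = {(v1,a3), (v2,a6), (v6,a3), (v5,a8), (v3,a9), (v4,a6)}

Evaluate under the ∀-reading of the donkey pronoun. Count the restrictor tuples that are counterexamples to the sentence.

"it" takes "an animal" as antecedent — a donkey pronoun bound across the clause boundary.
Strong reading: for every (v,a) with examined(v,a), vaccinated(v,a) ∧ tagged(v,a).
Restrictor pairs: (v1,a1) ✗  (v2,a2) ✗  (v3,a9) ✓  (v4,a6) ✓  (v5,a1) ✗  (v5,a8) ✗  (v6,a3) ✓
Counterexamples (restrictor pairs failing the scope): 4.

4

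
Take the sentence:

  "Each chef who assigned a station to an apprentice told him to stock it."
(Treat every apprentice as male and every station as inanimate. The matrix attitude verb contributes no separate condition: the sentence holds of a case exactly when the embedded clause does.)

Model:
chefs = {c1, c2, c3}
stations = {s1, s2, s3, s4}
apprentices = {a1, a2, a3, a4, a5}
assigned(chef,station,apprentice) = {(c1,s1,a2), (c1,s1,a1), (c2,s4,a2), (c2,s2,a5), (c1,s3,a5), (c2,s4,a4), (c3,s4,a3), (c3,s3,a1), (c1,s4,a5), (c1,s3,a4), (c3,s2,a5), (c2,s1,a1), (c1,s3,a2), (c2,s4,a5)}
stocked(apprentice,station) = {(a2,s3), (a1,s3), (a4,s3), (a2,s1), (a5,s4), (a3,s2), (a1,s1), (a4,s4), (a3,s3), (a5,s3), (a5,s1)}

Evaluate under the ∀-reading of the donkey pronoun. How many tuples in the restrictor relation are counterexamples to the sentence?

"him" takes "an apprentice" as antecedent and "it" takes "a station"; both are donkey pronouns co-varying with the restrictor.
Strong reading: for every (c,s,a) with assigned(c,s,a), stocked(a,s).
Restrictor triples: (c1,s1,a1)→stocked(a1,s1) ✓  (c1,s1,a2)→stocked(a2,s1) ✓  (c1,s3,a2)→stocked(a2,s3) ✓  (c1,s3,a4)→stocked(a4,s3) ✓  (c1,s3,a5)→stocked(a5,s3) ✓  (c1,s4,a5)→stocked(a5,s4) ✓  (c2,s1,a1)→stocked(a1,s1) ✓  (c2,s2,a5)→stocked(a5,s2) ✗  (c2,s4,a2)→stocked(a2,s4) ✗  (c2,s4,a4)→stocked(a4,s4) ✓  (c2,s4,a5)→stocked(a5,s4) ✓  (c3,s2,a5)→stocked(a5,s2) ✗  (c3,s3,a1)→stocked(a1,s3) ✓  (c3,s4,a3)→stocked(a3,s4) ✗
Counterexamples (restrictor triples failing the scope): 4.

4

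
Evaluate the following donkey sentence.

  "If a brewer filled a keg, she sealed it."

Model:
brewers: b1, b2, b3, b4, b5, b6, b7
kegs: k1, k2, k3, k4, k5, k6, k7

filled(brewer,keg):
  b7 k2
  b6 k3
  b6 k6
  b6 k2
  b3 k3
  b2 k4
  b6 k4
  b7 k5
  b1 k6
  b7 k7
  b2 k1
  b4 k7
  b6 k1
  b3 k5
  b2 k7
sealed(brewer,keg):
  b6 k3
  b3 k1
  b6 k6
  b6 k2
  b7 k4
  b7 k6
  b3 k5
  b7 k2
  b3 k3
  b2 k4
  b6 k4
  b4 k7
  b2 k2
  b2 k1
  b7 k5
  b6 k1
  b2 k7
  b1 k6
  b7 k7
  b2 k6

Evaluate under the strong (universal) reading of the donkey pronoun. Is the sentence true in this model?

True

"it" takes "a keg" as antecedent — a donkey pronoun bound across the clause boundary.
Strong reading: for every (b,k) with filled(b,k), sealed(b,k).
Restrictor pairs: (b1,k6) ✓  (b2,k1) ✓  (b2,k4) ✓  (b2,k7) ✓  (b3,k3) ✓  (b3,k5) ✓  (b4,k7) ✓  (b6,k1) ✓  (b6,k2) ✓  (b6,k3) ✓  (b6,k4) ✓  (b6,k6) ✓  (b7,k2) ✓  (b7,k5) ✓  (b7,k7) ✓
Every restrictor pair satisfies the scope.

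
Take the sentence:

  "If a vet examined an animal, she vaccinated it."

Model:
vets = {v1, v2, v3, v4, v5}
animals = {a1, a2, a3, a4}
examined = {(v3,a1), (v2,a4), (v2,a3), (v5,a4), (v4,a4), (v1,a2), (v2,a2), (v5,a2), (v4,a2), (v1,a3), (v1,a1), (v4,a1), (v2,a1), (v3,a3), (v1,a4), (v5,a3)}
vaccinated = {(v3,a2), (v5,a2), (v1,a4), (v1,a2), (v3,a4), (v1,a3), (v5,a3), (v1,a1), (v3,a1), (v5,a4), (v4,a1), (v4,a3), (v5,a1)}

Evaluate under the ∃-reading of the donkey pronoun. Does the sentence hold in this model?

False

"it" takes "an animal" as antecedent — a donkey pronoun bound across the clause boundary.
Weak reading: every vet v with some examined-animal has at least one examined-animal a such that vaccinated(v,a).
Per vet: v1:✓  v2:✗  v3:✓  v4:✓  v5:✓
v2 has no witness among its examined-animals.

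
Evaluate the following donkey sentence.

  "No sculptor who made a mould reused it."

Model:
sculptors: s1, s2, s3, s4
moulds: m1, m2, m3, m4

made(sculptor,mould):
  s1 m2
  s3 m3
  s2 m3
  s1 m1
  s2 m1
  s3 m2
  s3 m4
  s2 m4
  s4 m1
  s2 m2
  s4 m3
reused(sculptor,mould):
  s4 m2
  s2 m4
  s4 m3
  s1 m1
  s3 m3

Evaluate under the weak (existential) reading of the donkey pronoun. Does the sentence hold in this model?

False

"it" takes "a mould" as antecedent — a donkey pronoun bound across the clause boundary.
Truth condition: for no (s,m) with made(s,m) does reused(s,m) hold.
Restrictor pairs — does the scope hold? (s1,m1):holds  (s1,m2):fails  (s2,m1):fails  (s2,m2):fails  (s2,m3):fails  (s2,m4):holds  (s3,m2):fails  (s3,m3):holds  (s3,m4):fails  (s4,m1):fails  (s4,m3):holds
Scope holds for 4 pair(s), so the sentence is false.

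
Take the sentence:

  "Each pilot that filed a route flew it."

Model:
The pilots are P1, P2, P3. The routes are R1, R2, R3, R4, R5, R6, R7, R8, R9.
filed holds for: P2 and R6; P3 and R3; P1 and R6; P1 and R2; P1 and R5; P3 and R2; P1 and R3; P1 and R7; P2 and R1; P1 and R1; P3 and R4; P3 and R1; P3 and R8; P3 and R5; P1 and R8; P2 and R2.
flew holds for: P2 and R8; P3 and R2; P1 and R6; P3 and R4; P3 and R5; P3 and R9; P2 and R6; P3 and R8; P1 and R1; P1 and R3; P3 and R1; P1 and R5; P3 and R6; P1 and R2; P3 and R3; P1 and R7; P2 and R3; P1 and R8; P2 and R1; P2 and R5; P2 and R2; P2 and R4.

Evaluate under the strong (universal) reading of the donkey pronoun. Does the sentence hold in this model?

True

"it" takes "a route" as antecedent — a donkey pronoun bound across the clause boundary.
Strong reading: for every (p,r) with filed(p,r), flew(p,r).
Restrictor pairs: (P1,R1) ✓  (P1,R2) ✓  (P1,R3) ✓  (P1,R5) ✓  (P1,R6) ✓  (P1,R7) ✓  (P1,R8) ✓  (P2,R1) ✓  (P2,R2) ✓  (P2,R6) ✓  (P3,R1) ✓  (P3,R2) ✓  (P3,R3) ✓  (P3,R4) ✓  (P3,R5) ✓  (P3,R8) ✓
Every restrictor pair satisfies the scope.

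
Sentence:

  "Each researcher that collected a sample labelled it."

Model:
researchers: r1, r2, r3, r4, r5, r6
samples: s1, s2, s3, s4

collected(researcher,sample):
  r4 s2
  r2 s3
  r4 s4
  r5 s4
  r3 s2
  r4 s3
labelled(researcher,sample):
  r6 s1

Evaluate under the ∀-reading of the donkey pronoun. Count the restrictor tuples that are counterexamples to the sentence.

6

"it" takes "a sample" as antecedent — a donkey pronoun bound across the clause boundary.
Strong reading: for every (r,s) with collected(r,s), labelled(r,s).
Restrictor pairs: (r2,s3) ✗  (r3,s2) ✗  (r4,s2) ✗  (r4,s3) ✗  (r4,s4) ✗  (r5,s4) ✗
Counterexamples (restrictor pairs failing the scope): 6.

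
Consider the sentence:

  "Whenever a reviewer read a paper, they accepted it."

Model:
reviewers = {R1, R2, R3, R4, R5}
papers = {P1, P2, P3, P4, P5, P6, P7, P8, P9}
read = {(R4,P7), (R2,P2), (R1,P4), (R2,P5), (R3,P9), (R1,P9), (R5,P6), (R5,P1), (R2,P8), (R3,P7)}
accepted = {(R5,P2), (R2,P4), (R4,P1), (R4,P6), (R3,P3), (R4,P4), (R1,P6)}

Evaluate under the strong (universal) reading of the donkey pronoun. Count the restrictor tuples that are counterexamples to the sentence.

"it" takes "a paper" as antecedent — a donkey pronoun bound across the clause boundary.
Strong reading: for every (r,p) with read(r,p), accepted(r,p).
Restrictor pairs: (R1,P4) ✗  (R1,P9) ✗  (R2,P2) ✗  (R2,P5) ✗  (R2,P8) ✗  (R3,P7) ✗  (R3,P9) ✗  (R4,P7) ✗  (R5,P1) ✗  (R5,P6) ✗
Counterexamples (restrictor pairs failing the scope): 10.

10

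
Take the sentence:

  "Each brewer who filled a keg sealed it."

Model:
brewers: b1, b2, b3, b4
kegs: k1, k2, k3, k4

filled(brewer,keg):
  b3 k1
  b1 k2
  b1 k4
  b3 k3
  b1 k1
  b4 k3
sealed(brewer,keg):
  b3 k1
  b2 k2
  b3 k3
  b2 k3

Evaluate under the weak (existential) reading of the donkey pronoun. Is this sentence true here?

"it" takes "a keg" as antecedent — a donkey pronoun bound across the clause boundary.
Weak reading: every brewer b with some filled-keg has at least one filled-keg k such that sealed(b,k).
Per brewer: b1:✗  b3:✓  b4:✗
b1 has no witness among its filled-kegs.

False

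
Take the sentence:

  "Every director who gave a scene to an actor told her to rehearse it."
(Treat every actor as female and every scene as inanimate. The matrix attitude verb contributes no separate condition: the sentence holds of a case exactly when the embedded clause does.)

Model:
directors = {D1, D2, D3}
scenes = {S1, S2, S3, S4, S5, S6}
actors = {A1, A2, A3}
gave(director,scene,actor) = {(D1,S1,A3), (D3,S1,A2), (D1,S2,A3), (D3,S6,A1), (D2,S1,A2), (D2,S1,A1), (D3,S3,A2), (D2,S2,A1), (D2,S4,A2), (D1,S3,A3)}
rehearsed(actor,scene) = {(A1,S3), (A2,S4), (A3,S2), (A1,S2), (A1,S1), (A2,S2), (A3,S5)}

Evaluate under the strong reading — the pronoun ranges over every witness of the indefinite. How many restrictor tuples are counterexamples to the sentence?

6

"her" takes "an actor" as antecedent and "it" takes "a scene"; both are donkey pronouns co-varying with the restrictor.
Strong reading: for every (d,s,a) with gave(d,s,a), rehearsed(a,s).
Restrictor triples: (D1,S1,A3)→rehearsed(A3,S1) ✗  (D1,S2,A3)→rehearsed(A3,S2) ✓  (D1,S3,A3)→rehearsed(A3,S3) ✗  (D2,S1,A1)→rehearsed(A1,S1) ✓  (D2,S1,A2)→rehearsed(A2,S1) ✗  (D2,S2,A1)→rehearsed(A1,S2) ✓  (D2,S4,A2)→rehearsed(A2,S4) ✓  (D3,S1,A2)→rehearsed(A2,S1) ✗  (D3,S3,A2)→rehearsed(A2,S3) ✗  (D3,S6,A1)→rehearsed(A1,S6) ✗
Counterexamples (restrictor triples failing the scope): 6.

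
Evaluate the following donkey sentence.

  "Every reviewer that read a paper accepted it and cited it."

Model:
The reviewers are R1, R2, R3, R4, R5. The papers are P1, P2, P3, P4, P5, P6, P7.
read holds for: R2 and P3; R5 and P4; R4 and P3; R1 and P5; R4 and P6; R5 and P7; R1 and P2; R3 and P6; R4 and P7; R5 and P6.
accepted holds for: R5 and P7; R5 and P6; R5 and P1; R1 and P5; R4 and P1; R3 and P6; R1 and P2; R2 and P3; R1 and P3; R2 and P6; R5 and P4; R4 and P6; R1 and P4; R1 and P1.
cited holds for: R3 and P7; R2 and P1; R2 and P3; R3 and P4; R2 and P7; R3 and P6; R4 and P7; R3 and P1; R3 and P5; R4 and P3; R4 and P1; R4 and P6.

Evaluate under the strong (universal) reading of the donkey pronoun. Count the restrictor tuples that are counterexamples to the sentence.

7

"it" takes "a paper" as antecedent — a donkey pronoun bound across the clause boundary.
Strong reading: for every (r,p) with read(r,p), accepted(r,p) ∧ cited(r,p).
Restrictor pairs: (R1,P2) ✗  (R1,P5) ✗  (R2,P3) ✓  (R3,P6) ✓  (R4,P3) ✗  (R4,P6) ✓  (R4,P7) ✗  (R5,P4) ✗  (R5,P6) ✗  (R5,P7) ✗
Counterexamples (restrictor pairs failing the scope): 7.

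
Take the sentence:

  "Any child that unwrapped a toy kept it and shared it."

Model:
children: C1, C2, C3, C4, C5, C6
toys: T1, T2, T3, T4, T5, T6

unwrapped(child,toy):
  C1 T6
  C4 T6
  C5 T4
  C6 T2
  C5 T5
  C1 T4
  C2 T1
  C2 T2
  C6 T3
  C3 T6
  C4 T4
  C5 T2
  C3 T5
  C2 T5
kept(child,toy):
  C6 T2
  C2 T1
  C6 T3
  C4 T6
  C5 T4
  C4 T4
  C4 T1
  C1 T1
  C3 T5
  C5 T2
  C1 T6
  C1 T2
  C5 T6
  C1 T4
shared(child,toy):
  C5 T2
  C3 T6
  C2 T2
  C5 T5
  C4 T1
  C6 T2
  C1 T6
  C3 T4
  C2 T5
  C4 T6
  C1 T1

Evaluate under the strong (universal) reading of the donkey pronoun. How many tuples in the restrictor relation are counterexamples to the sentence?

"it" takes "a toy" as antecedent — a donkey pronoun bound across the clause boundary.
Strong reading: for every (c,t) with unwrapped(c,t), kept(c,t) ∧ shared(c,t).
Restrictor pairs: (C1,T4) ✗  (C1,T6) ✓  (C2,T1) ✗  (C2,T2) ✗  (C2,T5) ✗  (C3,T5) ✗  (C3,T6) ✗  (C4,T4) ✗  (C4,T6) ✓  (C5,T2) ✓  (C5,T4) ✗  (C5,T5) ✗  (C6,T2) ✓  (C6,T3) ✗
Counterexamples (restrictor pairs failing the scope): 10.

10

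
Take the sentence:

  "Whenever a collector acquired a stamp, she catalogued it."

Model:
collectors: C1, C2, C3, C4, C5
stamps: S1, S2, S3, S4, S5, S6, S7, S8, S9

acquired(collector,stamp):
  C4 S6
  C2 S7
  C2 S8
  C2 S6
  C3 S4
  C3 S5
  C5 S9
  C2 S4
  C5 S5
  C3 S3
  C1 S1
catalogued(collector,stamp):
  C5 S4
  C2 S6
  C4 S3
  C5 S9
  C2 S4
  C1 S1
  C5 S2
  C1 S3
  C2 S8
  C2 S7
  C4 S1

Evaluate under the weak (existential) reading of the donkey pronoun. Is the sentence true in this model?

False

"it" takes "a stamp" as antecedent — a donkey pronoun bound across the clause boundary.
Weak reading: every collector c with some acquired-stamp has at least one acquired-stamp s such that catalogued(c,s).
Per collector: C1:✓  C2:✓  C3:✗  C4:✗  C5:✓
C3 has no witness among its acquired-stamps.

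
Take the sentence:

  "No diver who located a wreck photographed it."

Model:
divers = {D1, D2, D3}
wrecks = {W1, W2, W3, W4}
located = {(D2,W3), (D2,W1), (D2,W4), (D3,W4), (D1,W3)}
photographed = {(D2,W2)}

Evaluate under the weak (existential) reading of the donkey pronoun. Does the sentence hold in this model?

"it" takes "a wreck" as antecedent — a donkey pronoun bound across the clause boundary.
Truth condition: for no (d,w) with located(d,w) does photographed(d,w) hold.
Restrictor pairs — does the scope hold? (D1,W3):fails  (D2,W1):fails  (D2,W3):fails  (D2,W4):fails  (D3,W4):fails
Scope holds for no restrictor pair, so the sentence is true.

True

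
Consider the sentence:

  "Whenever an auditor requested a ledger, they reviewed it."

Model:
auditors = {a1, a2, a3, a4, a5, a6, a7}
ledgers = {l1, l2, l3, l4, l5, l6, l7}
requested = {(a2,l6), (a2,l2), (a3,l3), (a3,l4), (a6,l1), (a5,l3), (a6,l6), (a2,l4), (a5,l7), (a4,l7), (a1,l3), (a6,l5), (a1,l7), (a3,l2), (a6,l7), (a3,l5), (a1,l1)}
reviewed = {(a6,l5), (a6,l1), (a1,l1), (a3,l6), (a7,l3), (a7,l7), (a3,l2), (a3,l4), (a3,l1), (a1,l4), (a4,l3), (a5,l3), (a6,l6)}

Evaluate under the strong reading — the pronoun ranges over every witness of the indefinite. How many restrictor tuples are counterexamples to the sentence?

10

"it" takes "a ledger" as antecedent — a donkey pronoun bound across the clause boundary.
Strong reading: for every (a,l) with requested(a,l), reviewed(a,l).
Restrictor pairs: (a1,l1) ✓  (a1,l3) ✗  (a1,l7) ✗  (a2,l2) ✗  (a2,l4) ✗  (a2,l6) ✗  (a3,l2) ✓  (a3,l3) ✗  (a3,l4) ✓  (a3,l5) ✗  (a4,l7) ✗  (a5,l3) ✓  (a5,l7) ✗  (a6,l1) ✓  (a6,l5) ✓  (a6,l6) ✓  (a6,l7) ✗
Counterexamples (restrictor pairs failing the scope): 10.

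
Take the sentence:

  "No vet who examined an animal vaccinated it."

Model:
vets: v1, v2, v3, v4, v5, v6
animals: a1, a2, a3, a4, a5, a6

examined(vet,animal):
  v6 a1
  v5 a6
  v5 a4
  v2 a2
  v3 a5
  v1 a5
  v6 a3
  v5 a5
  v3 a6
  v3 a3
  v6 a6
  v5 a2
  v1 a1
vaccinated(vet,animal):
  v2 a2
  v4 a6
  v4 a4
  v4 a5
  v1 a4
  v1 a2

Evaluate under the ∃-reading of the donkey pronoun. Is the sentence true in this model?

"it" takes "an animal" as antecedent — a donkey pronoun bound across the clause boundary.
Truth condition: for no (v,a) with examined(v,a) does vaccinated(v,a) hold.
Restrictor pairs — does the scope hold? (v1,a1):fails  (v1,a5):fails  (v2,a2):holds  (v3,a3):fails  (v3,a5):fails  (v3,a6):fails  (v5,a2):fails  (v5,a4):fails  (v5,a5):fails  (v5,a6):fails  (v6,a1):fails  (v6,a3):fails  (v6,a6):fails
Scope holds for 1 pair(s), so the sentence is false.

False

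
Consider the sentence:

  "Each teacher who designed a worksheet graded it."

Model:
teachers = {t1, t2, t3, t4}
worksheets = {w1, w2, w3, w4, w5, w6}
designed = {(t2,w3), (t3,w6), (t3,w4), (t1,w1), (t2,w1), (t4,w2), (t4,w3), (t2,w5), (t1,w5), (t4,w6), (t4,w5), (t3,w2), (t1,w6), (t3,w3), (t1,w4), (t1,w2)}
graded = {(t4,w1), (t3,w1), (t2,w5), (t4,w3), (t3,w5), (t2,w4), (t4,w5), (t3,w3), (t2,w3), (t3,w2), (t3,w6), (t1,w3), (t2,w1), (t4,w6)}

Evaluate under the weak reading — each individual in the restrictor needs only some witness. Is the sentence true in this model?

"it" takes "a worksheet" as antecedent — a donkey pronoun bound across the clause boundary.
Weak reading: every teacher t with some designed-worksheet has at least one designed-worksheet w such that graded(t,w).
Per teacher: t1:✗  t2:✓  t3:✓  t4:✓
t1 has no witness among its designed-worksheets.

False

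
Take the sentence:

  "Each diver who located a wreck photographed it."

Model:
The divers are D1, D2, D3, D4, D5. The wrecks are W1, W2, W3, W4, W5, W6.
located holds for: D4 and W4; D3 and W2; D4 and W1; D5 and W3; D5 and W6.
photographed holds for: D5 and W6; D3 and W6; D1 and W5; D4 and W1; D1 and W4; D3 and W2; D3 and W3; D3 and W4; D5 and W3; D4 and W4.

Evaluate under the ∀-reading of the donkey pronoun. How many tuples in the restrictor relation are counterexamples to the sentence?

"it" takes "a wreck" as antecedent — a donkey pronoun bound across the clause boundary.
Strong reading: for every (d,w) with located(d,w), photographed(d,w).
Restrictor pairs: (D3,W2) ✓  (D4,W1) ✓  (D4,W4) ✓  (D5,W3) ✓  (D5,W6) ✓
Counterexamples (restrictor pairs failing the scope): 0.

0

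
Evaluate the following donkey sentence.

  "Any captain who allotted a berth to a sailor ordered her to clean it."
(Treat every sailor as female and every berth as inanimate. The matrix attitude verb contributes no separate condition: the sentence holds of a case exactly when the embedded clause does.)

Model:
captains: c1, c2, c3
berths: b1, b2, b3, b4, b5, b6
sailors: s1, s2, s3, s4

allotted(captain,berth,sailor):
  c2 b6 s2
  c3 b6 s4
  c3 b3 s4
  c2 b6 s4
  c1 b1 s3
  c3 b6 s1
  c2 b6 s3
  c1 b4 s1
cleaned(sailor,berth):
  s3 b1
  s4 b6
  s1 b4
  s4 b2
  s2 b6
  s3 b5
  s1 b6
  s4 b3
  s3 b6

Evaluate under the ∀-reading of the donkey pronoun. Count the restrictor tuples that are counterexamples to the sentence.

0

"her" takes "a sailor" as antecedent and "it" takes "a berth"; both are donkey pronouns co-varying with the restrictor.
Strong reading: for every (c,b,s) with allotted(c,b,s), cleaned(s,b).
Restrictor triples: (c1,b1,s3)→cleaned(s3,b1) ✓  (c1,b4,s1)→cleaned(s1,b4) ✓  (c2,b6,s2)→cleaned(s2,b6) ✓  (c2,b6,s3)→cleaned(s3,b6) ✓  (c2,b6,s4)→cleaned(s4,b6) ✓  (c3,b3,s4)→cleaned(s4,b3) ✓  (c3,b6,s1)→cleaned(s1,b6) ✓  (c3,b6,s4)→cleaned(s4,b6) ✓
Counterexamples (restrictor triples failing the scope): 0.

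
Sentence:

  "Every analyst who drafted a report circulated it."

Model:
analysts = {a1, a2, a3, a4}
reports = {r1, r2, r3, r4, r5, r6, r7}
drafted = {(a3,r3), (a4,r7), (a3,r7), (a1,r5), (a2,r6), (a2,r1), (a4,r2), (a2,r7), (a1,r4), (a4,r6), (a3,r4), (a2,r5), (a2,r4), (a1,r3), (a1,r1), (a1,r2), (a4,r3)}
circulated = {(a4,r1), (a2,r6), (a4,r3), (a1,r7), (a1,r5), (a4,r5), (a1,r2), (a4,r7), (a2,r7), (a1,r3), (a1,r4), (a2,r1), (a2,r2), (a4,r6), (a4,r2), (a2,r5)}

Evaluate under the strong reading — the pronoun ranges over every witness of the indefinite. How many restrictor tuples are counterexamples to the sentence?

"it" takes "a report" as antecedent — a donkey pronoun bound across the clause boundary.
Strong reading: for every (a,r) with drafted(a,r), circulated(a,r).
Restrictor pairs: (a1,r1) ✗  (a1,r2) ✓  (a1,r3) ✓  (a1,r4) ✓  (a1,r5) ✓  (a2,r1) ✓  (a2,r4) ✗  (a2,r5) ✓  (a2,r6) ✓  (a2,r7) ✓  (a3,r3) ✗  (a3,r4) ✗  (a3,r7) ✗  (a4,r2) ✓  (a4,r3) ✓  (a4,r6) ✓  (a4,r7) ✓
Counterexamples (restrictor pairs failing the scope): 5.

5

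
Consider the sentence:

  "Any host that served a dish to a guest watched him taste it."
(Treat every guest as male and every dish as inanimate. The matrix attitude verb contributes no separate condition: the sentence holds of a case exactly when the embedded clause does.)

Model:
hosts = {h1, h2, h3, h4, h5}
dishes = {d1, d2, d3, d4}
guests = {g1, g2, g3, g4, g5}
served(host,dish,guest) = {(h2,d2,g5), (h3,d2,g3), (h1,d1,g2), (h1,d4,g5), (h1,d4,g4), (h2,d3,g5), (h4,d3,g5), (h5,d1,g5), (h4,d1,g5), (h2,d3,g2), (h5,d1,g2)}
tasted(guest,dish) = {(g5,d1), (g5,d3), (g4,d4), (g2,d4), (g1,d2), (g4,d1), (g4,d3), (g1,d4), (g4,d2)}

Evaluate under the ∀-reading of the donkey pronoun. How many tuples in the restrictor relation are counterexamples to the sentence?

"him" takes "a guest" as antecedent and "it" takes "a dish"; both are donkey pronouns co-varying with the restrictor.
Strong reading: for every (h,d,g) with served(h,d,g), tasted(g,d).
Restrictor triples: (h1,d1,g2)→tasted(g2,d1) ✗  (h1,d4,g4)→tasted(g4,d4) ✓  (h1,d4,g5)→tasted(g5,d4) ✗  (h2,d2,g5)→tasted(g5,d2) ✗  (h2,d3,g2)→tasted(g2,d3) ✗  (h2,d3,g5)→tasted(g5,d3) ✓  (h3,d2,g3)→tasted(g3,d2) ✗  (h4,d1,g5)→tasted(g5,d1) ✓  (h4,d3,g5)→tasted(g5,d3) ✓  (h5,d1,g2)→tasted(g2,d1) ✗  (h5,d1,g5)→tasted(g5,d1) ✓
Counterexamples (restrictor triples failing the scope): 6.

6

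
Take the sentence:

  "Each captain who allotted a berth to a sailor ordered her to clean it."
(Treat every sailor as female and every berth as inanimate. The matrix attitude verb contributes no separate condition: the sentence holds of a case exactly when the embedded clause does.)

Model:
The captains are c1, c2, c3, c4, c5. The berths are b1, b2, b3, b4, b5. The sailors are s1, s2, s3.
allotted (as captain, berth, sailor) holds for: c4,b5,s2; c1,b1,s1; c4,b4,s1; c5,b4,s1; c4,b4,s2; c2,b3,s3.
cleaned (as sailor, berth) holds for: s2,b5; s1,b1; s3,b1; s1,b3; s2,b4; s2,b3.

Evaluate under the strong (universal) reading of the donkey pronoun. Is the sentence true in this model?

"her" takes "a sailor" as antecedent and "it" takes "a berth"; both are donkey pronouns co-varying with the restrictor.
Strong reading: for every (c,b,s) with allotted(c,b,s), cleaned(s,b).
Restrictor triples: (c1,b1,s1)→cleaned(s1,b1) ✓  (c2,b3,s3)→cleaned(s3,b3) ✗  (c4,b4,s1)→cleaned(s1,b4) ✗  (c4,b4,s2)→cleaned(s2,b4) ✓  (c4,b5,s2)→cleaned(s2,b5) ✓  (c5,b4,s1)→cleaned(s1,b4) ✗
Counterexample: (c2,b3,s3) — cleaned(s3,b3) does not hold.

False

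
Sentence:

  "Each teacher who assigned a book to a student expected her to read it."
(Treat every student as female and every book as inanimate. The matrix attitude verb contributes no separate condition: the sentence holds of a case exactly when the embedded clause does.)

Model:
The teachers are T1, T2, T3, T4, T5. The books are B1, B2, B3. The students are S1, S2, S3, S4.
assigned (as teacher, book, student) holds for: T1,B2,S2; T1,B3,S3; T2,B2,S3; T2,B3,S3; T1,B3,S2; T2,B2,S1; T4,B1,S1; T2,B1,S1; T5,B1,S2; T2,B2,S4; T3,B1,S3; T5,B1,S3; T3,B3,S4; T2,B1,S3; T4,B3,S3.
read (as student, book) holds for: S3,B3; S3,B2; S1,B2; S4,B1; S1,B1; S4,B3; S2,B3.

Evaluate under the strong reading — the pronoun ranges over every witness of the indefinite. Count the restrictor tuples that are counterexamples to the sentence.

6

"her" takes "a student" as antecedent and "it" takes "a book"; both are donkey pronouns co-varying with the restrictor.
Strong reading: for every (t,b,s) with assigned(t,b,s), read(s,b).
Restrictor triples: (T1,B2,S2)→read(S2,B2) ✗  (T1,B3,S2)→read(S2,B3) ✓  (T1,B3,S3)→read(S3,B3) ✓  (T2,B1,S1)→read(S1,B1) ✓  (T2,B1,S3)→read(S3,B1) ✗  (T2,B2,S1)→read(S1,B2) ✓  (T2,B2,S3)→read(S3,B2) ✓  (T2,B2,S4)→read(S4,B2) ✗  (T2,B3,S3)→read(S3,B3) ✓  (T3,B1,S3)→read(S3,B1) ✗  (T3,B3,S4)→read(S4,B3) ✓  (T4,B1,S1)→read(S1,B1) ✓  (T4,B3,S3)→read(S3,B3) ✓  (T5,B1,S2)→read(S2,B1) ✗  (T5,B1,S3)→read(S3,B1) ✗
Counterexamples (restrictor triples failing the scope): 6.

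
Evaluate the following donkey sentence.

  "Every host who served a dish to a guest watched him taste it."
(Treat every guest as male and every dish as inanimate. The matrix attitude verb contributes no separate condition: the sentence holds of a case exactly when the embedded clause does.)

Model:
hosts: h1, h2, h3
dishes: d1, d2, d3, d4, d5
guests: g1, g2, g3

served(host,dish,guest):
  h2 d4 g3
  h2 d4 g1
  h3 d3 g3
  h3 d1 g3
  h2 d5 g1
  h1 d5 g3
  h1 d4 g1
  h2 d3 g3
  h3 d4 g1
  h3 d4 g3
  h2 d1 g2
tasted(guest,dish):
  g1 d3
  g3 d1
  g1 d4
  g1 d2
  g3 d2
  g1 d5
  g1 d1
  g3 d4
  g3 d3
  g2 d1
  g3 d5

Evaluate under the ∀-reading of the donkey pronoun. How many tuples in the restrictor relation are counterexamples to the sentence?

0

"him" takes "a guest" as antecedent and "it" takes "a dish"; both are donkey pronouns co-varying with the restrictor.
Strong reading: for every (h,d,g) with served(h,d,g), tasted(g,d).
Restrictor triples: (h1,d4,g1)→tasted(g1,d4) ✓  (h1,d5,g3)→tasted(g3,d5) ✓  (h2,d1,g2)→tasted(g2,d1) ✓  (h2,d3,g3)→tasted(g3,d3) ✓  (h2,d4,g1)→tasted(g1,d4) ✓  (h2,d4,g3)→tasted(g3,d4) ✓  (h2,d5,g1)→tasted(g1,d5) ✓  (h3,d1,g3)→tasted(g3,d1) ✓  (h3,d3,g3)→tasted(g3,d3) ✓  (h3,d4,g1)→tasted(g1,d4) ✓  (h3,d4,g3)→tasted(g3,d4) ✓
Counterexamples (restrictor triples failing the scope): 0.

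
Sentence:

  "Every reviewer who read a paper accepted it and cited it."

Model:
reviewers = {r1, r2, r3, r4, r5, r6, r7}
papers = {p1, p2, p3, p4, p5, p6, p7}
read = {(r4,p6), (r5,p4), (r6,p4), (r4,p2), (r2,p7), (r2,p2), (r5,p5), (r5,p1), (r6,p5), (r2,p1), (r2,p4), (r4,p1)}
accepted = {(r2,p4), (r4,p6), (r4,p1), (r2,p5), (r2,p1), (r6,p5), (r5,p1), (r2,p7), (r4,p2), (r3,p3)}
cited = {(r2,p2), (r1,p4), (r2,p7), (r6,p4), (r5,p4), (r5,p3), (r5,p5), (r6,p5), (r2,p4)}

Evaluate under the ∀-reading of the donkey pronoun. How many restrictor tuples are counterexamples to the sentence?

9

"it" takes "a paper" as antecedent — a donkey pronoun bound across the clause boundary.
Strong reading: for every (r,p) with read(r,p), accepted(r,p) ∧ cited(r,p).
Restrictor pairs: (r2,p1) ✗  (r2,p2) ✗  (r2,p4) ✓  (r2,p7) ✓  (r4,p1) ✗  (r4,p2) ✗  (r4,p6) ✗  (r5,p1) ✗  (r5,p4) ✗  (r5,p5) ✗  (r6,p4) ✗  (r6,p5) ✓
Counterexamples (restrictor pairs failing the scope): 9.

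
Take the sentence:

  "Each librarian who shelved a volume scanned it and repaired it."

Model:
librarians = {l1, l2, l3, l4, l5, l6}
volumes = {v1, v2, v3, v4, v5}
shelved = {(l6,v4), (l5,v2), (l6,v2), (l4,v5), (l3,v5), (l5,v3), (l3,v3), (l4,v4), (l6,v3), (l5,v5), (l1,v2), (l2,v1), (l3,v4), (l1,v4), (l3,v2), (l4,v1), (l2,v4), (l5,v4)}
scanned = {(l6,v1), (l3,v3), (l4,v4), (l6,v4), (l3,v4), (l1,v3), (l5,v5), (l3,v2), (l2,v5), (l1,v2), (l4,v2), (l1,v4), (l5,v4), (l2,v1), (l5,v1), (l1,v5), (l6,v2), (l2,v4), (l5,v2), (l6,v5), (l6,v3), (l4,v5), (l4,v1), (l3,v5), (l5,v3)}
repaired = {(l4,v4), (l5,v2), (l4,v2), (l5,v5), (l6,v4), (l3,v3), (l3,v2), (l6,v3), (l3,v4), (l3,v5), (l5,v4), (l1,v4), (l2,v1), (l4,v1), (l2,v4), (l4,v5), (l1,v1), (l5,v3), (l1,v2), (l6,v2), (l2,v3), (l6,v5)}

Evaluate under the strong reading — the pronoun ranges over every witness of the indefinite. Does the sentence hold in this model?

True

"it" takes "a volume" as antecedent — a donkey pronoun bound across the clause boundary.
Strong reading: for every (l,v) with shelved(l,v), scanned(l,v) ∧ repaired(l,v).
Restrictor pairs: (l1,v2) ✓  (l1,v4) ✓  (l2,v1) ✓  (l2,v4) ✓  (l3,v2) ✓  (l3,v3) ✓  (l3,v4) ✓  (l3,v5) ✓  (l4,v1) ✓  (l4,v4) ✓  (l4,v5) ✓  (l5,v2) ✓  (l5,v3) ✓  (l5,v4) ✓  (l5,v5) ✓  (l6,v2) ✓  (l6,v3) ✓  (l6,v4) ✓
Every restrictor pair satisfies the scope.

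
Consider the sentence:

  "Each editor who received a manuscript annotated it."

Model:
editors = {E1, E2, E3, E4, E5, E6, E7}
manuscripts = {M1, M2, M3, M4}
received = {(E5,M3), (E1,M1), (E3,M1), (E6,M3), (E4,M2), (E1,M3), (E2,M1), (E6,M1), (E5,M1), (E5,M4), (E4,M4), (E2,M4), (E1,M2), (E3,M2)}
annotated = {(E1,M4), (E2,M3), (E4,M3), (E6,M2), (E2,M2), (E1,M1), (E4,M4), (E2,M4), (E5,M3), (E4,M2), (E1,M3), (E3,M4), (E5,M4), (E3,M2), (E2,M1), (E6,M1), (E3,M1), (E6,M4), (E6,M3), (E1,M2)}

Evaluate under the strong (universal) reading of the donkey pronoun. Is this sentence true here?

False

"it" takes "a manuscript" as antecedent — a donkey pronoun bound across the clause boundary.
Strong reading: for every (e,m) with received(e,m), annotated(e,m).
Restrictor pairs: (E1,M1) ✓  (E1,M2) ✓  (E1,M3) ✓  (E2,M1) ✓  (E2,M4) ✓  (E3,M1) ✓  (E3,M2) ✓  (E4,M2) ✓  (E4,M4) ✓  (E5,M1) ✗  (E5,M3) ✓  (E5,M4) ✓  (E6,M1) ✓  (E6,M3) ✓
Counterexample: (E5,M1) is in received but fails the scope.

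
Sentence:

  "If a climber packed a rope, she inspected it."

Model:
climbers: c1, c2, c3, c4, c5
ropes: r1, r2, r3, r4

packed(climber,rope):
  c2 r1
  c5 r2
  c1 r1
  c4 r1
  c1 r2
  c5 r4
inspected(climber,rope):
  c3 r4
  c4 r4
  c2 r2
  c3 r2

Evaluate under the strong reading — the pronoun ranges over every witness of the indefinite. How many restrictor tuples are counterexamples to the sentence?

6

"it" takes "a rope" as antecedent — a donkey pronoun bound across the clause boundary.
Strong reading: for every (c,r) with packed(c,r), inspected(c,r).
Restrictor pairs: (c1,r1) ✗  (c1,r2) ✗  (c2,r1) ✗  (c4,r1) ✗  (c5,r2) ✗  (c5,r4) ✗
Counterexamples (restrictor pairs failing the scope): 6.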